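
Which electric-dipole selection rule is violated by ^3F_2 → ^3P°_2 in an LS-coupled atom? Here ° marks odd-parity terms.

Reading off the term symbols: S 1→1, L 3→1, J 2→2, parity even→odd.
Parity must change: even → odd — ok.
ΔS = 0: S: 1 → 1 — ok.
ΔL = 0, ±1 (not L=0↔0): L: 3 → 1, ΔL = -2 — fails.
ΔJ = 0, ±1 (not J=0↔0): J: 2 → 2, ΔJ = +0 — ok.

the ΔL = 0, ±1 rule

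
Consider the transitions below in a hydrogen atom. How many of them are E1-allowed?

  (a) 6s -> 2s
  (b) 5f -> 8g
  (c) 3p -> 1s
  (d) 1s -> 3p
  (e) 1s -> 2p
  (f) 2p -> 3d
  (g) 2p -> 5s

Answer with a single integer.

(a) forbidden — Δl = +0 (E1 requires Δl = ±1)
(b) allowed
(c) allowed
(d) allowed
(e) allowed
(f) allowed
(g) allowed
Total allowed: 6 of 7.

6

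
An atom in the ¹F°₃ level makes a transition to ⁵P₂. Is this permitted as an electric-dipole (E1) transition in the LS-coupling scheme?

forbidden

Parity must change: odd → even — ✓.
ΔS = 0: S: 0 → 2 — ✗.
ΔL = 0, ±1 (not L=0↔0): L: 3 → 1, ΔL = -2 — ✗.
ΔJ = 0, ±1 (not J=0↔0): J: 3 → 2, ΔJ = -1 — ✓.
Rule(s) violated: ΔS, ΔL.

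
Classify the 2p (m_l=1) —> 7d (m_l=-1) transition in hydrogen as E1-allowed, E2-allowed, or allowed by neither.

Δl = 2 − 1 = +1; l_i + l_f = 3.
Δm_l = -2.
E1 (Δl = ±1, |Δm_l| ≤ 1): not satisfied.
E2 (Δl = 0,±2, l_i+l_f ≥ 2, |Δm_l| ≤ 2): not satisfied.

neither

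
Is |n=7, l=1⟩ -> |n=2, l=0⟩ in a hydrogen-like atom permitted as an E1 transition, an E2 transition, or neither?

E1

Δl = 0 − 1 = -1; l_i + l_f = 1.
E1 (Δl = ±1): satisfied.
E2 (Δl = 0,±2, l_i+l_f ≥ 2): not satisfied.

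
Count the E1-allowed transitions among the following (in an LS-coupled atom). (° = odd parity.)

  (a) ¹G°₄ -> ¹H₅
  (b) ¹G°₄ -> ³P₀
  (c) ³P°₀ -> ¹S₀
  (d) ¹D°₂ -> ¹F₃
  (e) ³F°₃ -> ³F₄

(a) allowed
(b) forbidden (ΔS, ΔL, ΔJ fail)
(c) forbidden (ΔS, ΔJ fail)
(d) allowed
(e) allowed
Total allowed: 3 of 5.

3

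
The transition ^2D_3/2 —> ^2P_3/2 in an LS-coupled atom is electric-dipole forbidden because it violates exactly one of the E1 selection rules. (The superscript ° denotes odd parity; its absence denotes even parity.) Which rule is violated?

parity

Parity must change: even → even — fails.
ΔL = 0, ±1 (not L=0↔0): L: 2 → 1, ΔL = -1 — ok.
ΔS = 0: S: 1/2 → 1/2 — ok.
ΔJ = 0, ±1 (not J=0↔0): J: 3/2 → 3/2, ΔJ = +0 — ok.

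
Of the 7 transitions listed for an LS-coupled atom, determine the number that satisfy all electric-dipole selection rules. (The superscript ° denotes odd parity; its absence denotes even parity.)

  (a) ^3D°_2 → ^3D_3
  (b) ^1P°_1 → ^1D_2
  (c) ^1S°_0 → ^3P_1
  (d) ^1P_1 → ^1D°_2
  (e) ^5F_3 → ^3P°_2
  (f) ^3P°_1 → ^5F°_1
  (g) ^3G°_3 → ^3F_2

4

(a) allowed
(b) allowed
(c) forbidden (ΔS fails)
(d) allowed
(e) forbidden (ΔS, ΔL fail)
(f) forbidden (parity, ΔS, ΔL fail)
(g) allowed
Total allowed: 4 of 7.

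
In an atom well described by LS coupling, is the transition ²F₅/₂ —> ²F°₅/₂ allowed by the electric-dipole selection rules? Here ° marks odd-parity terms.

Initial level: S=1/2, L=3, J=5/2, parity even. Final level: S=1/2, L=3, J=5/2, parity odd.
ΔL = 0, ±1 (not L=0↔0): L: 3 → 3, ΔL = +0 — ok.
ΔS = 0: S: 1/2 → 1/2 — ok.
ΔJ = 0, ±1 (not J=0↔0): J: 5/2 → 5/2, ΔJ = +0 — ok.
Parity must change: even → odd — ok.
All four E1 rules are satisfied.

allowed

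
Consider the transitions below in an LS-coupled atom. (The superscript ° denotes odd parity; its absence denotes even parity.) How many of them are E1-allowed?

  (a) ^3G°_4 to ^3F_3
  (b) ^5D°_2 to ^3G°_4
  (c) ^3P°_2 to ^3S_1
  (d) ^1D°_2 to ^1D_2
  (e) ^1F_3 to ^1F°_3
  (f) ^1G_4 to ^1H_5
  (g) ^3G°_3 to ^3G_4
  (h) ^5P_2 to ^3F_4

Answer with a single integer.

5

(a) allowed
(b) forbidden (parity, ΔS, ΔL, ΔJ fail)
(c) allowed
(d) allowed
(e) allowed
(f) forbidden (parity fails)
(g) allowed
(h) forbidden (parity, ΔS, ΔL, ΔJ fail)
Total allowed: 5 of 8.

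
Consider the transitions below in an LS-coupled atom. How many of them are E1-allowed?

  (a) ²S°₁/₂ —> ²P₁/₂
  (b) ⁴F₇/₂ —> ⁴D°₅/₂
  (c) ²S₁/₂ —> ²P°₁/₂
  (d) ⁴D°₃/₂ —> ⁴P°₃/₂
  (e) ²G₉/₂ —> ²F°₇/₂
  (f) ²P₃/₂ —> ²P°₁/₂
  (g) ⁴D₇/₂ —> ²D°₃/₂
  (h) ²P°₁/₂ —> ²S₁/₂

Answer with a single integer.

(a) allowed
(b) allowed
(c) allowed
(d) forbidden (parity fails)
(e) allowed
(f) allowed
(g) forbidden (ΔS, ΔJ fail)
(h) allowed
Total allowed: 6 of 8.

6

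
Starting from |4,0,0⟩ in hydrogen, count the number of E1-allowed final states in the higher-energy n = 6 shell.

E1 requires Δl = ±1, so l_f ∈ {-1, 1}; with 0 ≤ l_f ≤ n_f−1 = 5, the allowed l_f values are {1}.
For l_f = 1: m_f ∈ {m_i−1, m_i, m_i+1} ∩ [−1, 1] = {-1, 0, 1} → 3 states.
Total: 3.

3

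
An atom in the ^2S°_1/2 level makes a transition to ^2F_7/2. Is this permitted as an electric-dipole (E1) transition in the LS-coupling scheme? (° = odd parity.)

forbidden

Parity must change: odd → even — satisfied.
ΔS = 0: S: 1/2 → 1/2 — satisfied.
ΔL = 0, ±1 (not L=0↔0): L: 0 → 3, ΔL = +3 — violated.
ΔJ = 0, ±1 (not J=0↔0): J: 1/2 → 7/2, ΔJ = +3 — violated.
Rule(s) violated: ΔL, ΔJ.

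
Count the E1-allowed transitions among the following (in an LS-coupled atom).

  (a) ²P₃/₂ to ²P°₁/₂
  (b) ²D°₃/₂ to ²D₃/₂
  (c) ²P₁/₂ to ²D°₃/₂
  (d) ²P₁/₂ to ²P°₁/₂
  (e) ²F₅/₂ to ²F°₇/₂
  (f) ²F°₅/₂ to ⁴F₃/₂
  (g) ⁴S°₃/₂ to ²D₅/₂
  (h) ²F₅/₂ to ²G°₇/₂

6

(a) allowed
(b) allowed
(c) allowed
(d) allowed
(e) allowed
(f) forbidden (ΔS fails)
(g) forbidden (ΔS, ΔL fail)
(h) allowed
Total allowed: 6 of 8.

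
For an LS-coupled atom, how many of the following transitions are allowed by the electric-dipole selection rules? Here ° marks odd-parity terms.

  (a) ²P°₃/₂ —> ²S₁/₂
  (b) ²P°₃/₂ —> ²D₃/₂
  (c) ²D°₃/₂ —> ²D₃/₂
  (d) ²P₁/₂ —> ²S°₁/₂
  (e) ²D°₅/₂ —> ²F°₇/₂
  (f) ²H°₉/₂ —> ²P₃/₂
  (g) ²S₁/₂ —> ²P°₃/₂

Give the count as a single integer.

5

(a) allowed
(b) allowed
(c) allowed
(d) allowed
(e) forbidden (parity fails)
(f) forbidden (ΔL, ΔJ fail)
(g) allowed
Total allowed: 5 of 7.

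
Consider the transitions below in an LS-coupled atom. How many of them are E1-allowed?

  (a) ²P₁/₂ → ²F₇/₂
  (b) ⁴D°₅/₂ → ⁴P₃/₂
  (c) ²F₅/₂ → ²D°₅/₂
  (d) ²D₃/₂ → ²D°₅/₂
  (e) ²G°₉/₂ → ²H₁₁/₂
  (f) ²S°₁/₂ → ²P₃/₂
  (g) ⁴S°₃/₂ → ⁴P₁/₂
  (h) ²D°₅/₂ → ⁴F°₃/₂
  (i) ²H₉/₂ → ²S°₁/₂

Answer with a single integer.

6

(a) forbidden (parity, ΔL, ΔJ fail)
(b) allowed
(c) allowed
(d) allowed
(e) allowed
(f) allowed
(g) allowed
(h) forbidden (parity, ΔS fail)
(i) forbidden (ΔL, ΔJ fail)
Total allowed: 6 of 9.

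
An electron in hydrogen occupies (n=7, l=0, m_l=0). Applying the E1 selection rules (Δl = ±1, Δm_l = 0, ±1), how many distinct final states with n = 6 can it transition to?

3

E1 requires Δl = ±1, so l_f ∈ {-1, 1}; with 0 ≤ l_f ≤ n_f−1 = 5, the allowed l_f values are {1}.
For l_f = 1: m_f ∈ {m_i−1, m_i, m_i+1} ∩ [−1, 1] = {-1, 0, 1} → 3 states.
Total: 3.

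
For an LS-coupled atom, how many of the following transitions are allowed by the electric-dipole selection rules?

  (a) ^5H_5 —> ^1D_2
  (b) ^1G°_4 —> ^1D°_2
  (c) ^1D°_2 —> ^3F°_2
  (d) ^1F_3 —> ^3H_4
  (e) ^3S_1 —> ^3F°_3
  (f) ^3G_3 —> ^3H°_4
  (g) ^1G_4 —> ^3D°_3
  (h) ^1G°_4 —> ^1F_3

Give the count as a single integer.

2

(a) forbidden (parity, ΔS, ΔL, ΔJ fail)
(b) forbidden (parity, ΔL, ΔJ fail)
(c) forbidden (parity, ΔS fail)
(d) forbidden (parity, ΔS, ΔL fail)
(e) forbidden (ΔL, ΔJ fail)
(f) allowed
(g) forbidden (ΔS, ΔL fail)
(h) allowed
Total allowed: 2 of 8.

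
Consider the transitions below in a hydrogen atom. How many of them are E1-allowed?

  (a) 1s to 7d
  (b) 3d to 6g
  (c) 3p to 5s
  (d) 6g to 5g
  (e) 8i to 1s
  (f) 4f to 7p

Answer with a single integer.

(a) forbidden — Δl = +2 (E1 requires Δl = ±1)
(b) forbidden — Δl = +2 (E1 requires Δl = ±1)
(c) allowed
(d) forbidden — Δl = +0 (E1 requires Δl = ±1)
(e) forbidden — Δl = -6 (E1 requires Δl = ±1)
(f) forbidden — Δl = -2 (E1 requires Δl = ±1)
Total allowed: 1 of 6.

1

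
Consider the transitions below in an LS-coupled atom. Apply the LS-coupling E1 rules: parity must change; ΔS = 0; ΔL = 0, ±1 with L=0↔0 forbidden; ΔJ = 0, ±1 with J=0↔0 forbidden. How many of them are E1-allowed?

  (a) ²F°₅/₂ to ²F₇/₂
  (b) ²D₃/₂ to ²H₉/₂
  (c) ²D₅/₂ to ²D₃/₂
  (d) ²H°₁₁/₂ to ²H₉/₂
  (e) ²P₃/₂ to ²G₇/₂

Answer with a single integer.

(a) allowed
(b) forbidden (parity, ΔL, ΔJ fail)
(c) forbidden (parity fails)
(d) allowed
(e) forbidden (parity, ΔL, ΔJ fail)
Total allowed: 2 of 5.

2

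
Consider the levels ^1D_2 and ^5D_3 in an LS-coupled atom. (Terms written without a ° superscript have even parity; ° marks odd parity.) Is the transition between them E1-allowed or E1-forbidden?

forbidden

Initial level: S=0, L=2, J=2, parity even. Final level: S=2, L=2, J=3, parity even.
ΔL = 0, ±1 (not L=0↔0): L: 2 → 2, ΔL = +0 — ✓.
Parity must change: even → even — ✗.
ΔS = 0: S: 0 → 2 — ✗.
ΔJ = 0, ±1 (not J=0↔0): J: 2 → 3, ΔJ = +1 — ✓.
Rule(s) violated: parity, ΔS.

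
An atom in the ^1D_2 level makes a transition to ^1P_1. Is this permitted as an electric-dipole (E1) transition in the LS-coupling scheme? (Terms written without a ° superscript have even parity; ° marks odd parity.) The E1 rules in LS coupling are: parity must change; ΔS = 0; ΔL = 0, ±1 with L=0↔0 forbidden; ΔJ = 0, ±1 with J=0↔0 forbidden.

forbidden

Parity must change: even → even — fails.
ΔS = 0: S: 0 → 0 — ok.
ΔL = 0, ±1 (not L=0↔0): L: 2 → 1, ΔL = -1 — ok.
ΔJ = 0, ±1 (not J=0↔0): J: 2 → 1, ΔJ = -1 — ok.
Rule(s) violated: parity.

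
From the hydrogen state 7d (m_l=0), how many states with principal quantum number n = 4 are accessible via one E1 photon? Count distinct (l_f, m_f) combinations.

E1 requires Δl = ±1, so l_f ∈ {1, 3}; with 0 ≤ l_f ≤ n_f−1 = 3, the allowed l_f values are {1, 3}.
For l_f = 1: m_f ∈ {m_i−1, m_i, m_i+1} ∩ [−1, 1] = {-1, 0, 1} → 3 states.
For l_f = 3: m_f ∈ {m_i−1, m_i, m_i+1} ∩ [−3, 3] = {-1, 0, 1} → 3 states.
Total: 6.

6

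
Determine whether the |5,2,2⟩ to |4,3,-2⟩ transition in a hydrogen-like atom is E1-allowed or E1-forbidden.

forbidden

Initial l = 2, final l = 3, so Δl = +1. E1 requires Δl = ±1: ok.
m_l: 2 → -2 (Δm_l = -4). |Δm_l| ≤ 1 fails.
The transition is electric-dipole forbidden.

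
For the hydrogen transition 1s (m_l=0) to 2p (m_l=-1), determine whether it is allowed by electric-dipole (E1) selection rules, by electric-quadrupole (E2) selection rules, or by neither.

Δl = 1 − 0 = +1; l_i + l_f = 1.
Δm_l = -1.
E1 (Δl = ±1, |Δm_l| ≤ 1): satisfied.
E2 (Δl = 0,±2, l_i+l_f ≥ 2, |Δm_l| ≤ 2): not satisfied.

E1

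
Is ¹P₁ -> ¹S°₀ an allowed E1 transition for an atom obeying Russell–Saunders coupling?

Initial level: S=0, L=1, J=1, parity even. Final level: S=0, L=0, J=0, parity odd.
Parity must change: even → odd — ok.
ΔS = 0: S: 0 → 0 — ok.
ΔL = 0, ±1 (not L=0↔0): L: 1 → 0, ΔL = -1 — ok.
ΔJ = 0, ±1 (not J=0↔0): J: 1 → 0, ΔJ = -1 — ok.
All four E1 rules are satisfied.

allowed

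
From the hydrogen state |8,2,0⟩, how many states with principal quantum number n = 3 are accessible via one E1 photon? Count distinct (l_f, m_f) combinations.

E1 requires Δl = ±1, so l_f ∈ {1, 3}; with 0 ≤ l_f ≤ n_f−1 = 2, the allowed l_f values are {1}.
For l_f = 1: m_f ∈ {m_i−1, m_i, m_i+1} ∩ [−1, 1] = {-1, 0, 1} → 3 states.
Total: 3.

3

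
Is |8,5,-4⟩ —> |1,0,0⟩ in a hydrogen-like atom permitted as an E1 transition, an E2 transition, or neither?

Δl = 0 − 5 = -5; l_i + l_f = 5.
Δm_l = +4.
E1 (Δl = ±1, |Δm_l| ≤ 1): not satisfied.
E2 (Δl = 0,±2, l_i+l_f ≥ 2, |Δm_l| ≤ 2): not satisfied.

neither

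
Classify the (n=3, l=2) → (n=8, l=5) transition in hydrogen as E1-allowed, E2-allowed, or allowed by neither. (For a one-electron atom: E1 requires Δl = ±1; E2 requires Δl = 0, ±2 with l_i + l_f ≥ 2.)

neither

Δl = 5 − 2 = +3; l_i + l_f = 7.
E1 (Δl = ±1): not satisfied.
E2 (Δl = 0,±2, l_i+l_f ≥ 2): not satisfied.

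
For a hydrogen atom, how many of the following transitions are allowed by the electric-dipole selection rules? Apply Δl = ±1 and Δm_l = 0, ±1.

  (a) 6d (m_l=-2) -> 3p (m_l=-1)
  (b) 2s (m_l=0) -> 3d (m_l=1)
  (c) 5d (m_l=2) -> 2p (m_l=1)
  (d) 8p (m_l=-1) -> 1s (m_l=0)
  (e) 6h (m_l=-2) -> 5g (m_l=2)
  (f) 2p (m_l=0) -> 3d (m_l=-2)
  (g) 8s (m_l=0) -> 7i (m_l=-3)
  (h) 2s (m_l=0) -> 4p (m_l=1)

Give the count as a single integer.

4

(a) allowed
(b) forbidden — Δl = +2 (E1 requires Δl = ±1)
(c) allowed
(d) allowed
(e) forbidden — Δm_l = +4 (E1 requires Δm_l = 0, ±1)
(f) forbidden — Δm_l = -2 (E1 requires Δm_l = 0, ±1)
(g) forbidden — Δl = +6 (E1 requires Δl = ±1); Δm_l = -3 (E1 requires Δm_l = 0, ±1)
(h) allowed
Total allowed: 4 of 8.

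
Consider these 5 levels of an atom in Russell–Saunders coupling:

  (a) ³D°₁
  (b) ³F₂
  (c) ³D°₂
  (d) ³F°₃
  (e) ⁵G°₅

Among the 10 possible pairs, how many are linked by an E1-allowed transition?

(a)–(b): allowed.
(a)–(c): forbidden (parity).
(a)–(d): forbidden (parity, ΔJ).
(a)–(e): forbidden (parity, ΔS, ΔL, ΔJ).
(b)–(c): allowed.
(b)–(d): allowed.
(b)–(e): forbidden (ΔS, ΔJ).
(c)–(d): forbidden (parity).
(c)–(e): forbidden (parity, ΔS, ΔL, ΔJ).
(d)–(e): forbidden (parity, ΔS, ΔJ).
Allowed pairs: 3 of 10.

3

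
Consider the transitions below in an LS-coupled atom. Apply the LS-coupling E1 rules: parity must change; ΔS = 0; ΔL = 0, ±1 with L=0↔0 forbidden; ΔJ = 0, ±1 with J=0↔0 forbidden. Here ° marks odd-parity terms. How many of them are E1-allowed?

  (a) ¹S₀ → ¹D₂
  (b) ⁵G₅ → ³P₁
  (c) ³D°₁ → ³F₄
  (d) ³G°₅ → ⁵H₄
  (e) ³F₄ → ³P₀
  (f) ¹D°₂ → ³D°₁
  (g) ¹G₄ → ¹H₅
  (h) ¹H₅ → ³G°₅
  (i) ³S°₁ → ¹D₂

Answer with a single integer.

0

(a) forbidden (parity, ΔL, ΔJ fail)
(b) forbidden (parity, ΔS, ΔL, ΔJ fail)
(c) forbidden (ΔJ fails)
(d) forbidden (ΔS fails)
(e) forbidden (parity, ΔL, ΔJ fail)
(f) forbidden (parity, ΔS fail)
(g) forbidden (parity fails)
(h) forbidden (ΔS fails)
(i) forbidden (ΔS, ΔL fail)
Total allowed: 0 of 9.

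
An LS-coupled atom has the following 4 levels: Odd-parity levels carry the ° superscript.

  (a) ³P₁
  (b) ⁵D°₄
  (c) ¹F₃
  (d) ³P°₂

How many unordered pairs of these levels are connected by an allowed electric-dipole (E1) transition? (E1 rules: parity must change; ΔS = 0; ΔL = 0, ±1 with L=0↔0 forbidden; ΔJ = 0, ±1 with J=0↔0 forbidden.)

1

(a)–(b): forbidden (ΔS, ΔJ).
(a)–(c): forbidden (parity, ΔS, ΔL, ΔJ).
(a)–(d): allowed.
(b)–(c): forbidden (ΔS).
(b)–(d): forbidden (parity, ΔS, ΔJ).
(c)–(d): forbidden (ΔS, ΔL).
Allowed pairs: 1 of 6.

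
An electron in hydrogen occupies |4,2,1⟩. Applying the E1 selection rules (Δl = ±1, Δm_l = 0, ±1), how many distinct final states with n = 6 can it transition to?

E1 requires Δl = ±1, so l_f ∈ {1, 3}; with 0 ≤ l_f ≤ n_f−1 = 5, the allowed l_f values are {1, 3}.
For l_f = 1: m_f ∈ {m_i−1, m_i, m_i+1} ∩ [−1, 1] = {0, 1} → 2 states.
For l_f = 3: m_f ∈ {m_i−1, m_i, m_i+1} ∩ [−3, 3] = {0, 1, 2} → 3 states.
Total: 5.

5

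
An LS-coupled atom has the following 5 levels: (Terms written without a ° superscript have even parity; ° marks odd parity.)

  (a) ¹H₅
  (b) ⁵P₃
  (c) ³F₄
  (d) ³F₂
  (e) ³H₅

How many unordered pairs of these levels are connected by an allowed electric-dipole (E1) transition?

0

(a)–(b): forbidden (parity, ΔS, ΔL, ΔJ).
(a)–(c): forbidden (parity, ΔS, ΔL).
(a)–(d): forbidden (parity, ΔS, ΔL, ΔJ).
(a)–(e): forbidden (parity, ΔS).
(b)–(c): forbidden (parity, ΔS, ΔL).
(b)–(d): forbidden (parity, ΔS, ΔL).
(b)–(e): forbidden (parity, ΔS, ΔL, ΔJ).
(c)–(d): forbidden (parity, ΔJ).
(c)–(e): forbidden (parity, ΔL).
(d)–(e): forbidden (parity, ΔL, ΔJ).
Allowed pairs: 0 of 10.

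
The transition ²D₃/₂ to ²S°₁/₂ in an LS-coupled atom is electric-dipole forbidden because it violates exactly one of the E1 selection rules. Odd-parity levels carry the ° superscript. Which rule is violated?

the ΔL = 0, ±1 rule

Initial level: S=1/2, L=2, J=3/2, parity even. Final level: S=1/2, L=0, J=1/2, parity odd.
Parity must change: even → odd — ✓.
ΔS = 0: S: 1/2 → 1/2 — ✓.
ΔL = 0, ±1 (not L=0↔0): L: 2 → 0, ΔL = -2 — ✗.
ΔJ = 0, ±1 (not J=0↔0): J: 3/2 → 1/2, ΔJ = -1 — ✓.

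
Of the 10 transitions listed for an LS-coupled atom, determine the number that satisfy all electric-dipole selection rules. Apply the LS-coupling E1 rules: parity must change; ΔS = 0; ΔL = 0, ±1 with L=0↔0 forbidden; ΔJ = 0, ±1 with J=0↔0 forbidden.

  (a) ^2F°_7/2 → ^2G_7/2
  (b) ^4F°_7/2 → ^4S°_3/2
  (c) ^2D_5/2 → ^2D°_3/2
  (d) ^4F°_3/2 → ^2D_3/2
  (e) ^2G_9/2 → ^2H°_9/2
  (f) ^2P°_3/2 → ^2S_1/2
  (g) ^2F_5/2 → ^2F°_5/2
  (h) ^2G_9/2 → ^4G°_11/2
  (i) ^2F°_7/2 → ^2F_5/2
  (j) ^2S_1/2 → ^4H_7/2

(a) allowed
(b) forbidden (parity, ΔL, ΔJ fail)
(c) allowed
(d) forbidden (ΔS fails)
(e) allowed
(f) allowed
(g) allowed
(h) forbidden (ΔS fails)
(i) allowed
(j) forbidden (parity, ΔS, ΔL, ΔJ fail)
Total allowed: 6 of 10.

6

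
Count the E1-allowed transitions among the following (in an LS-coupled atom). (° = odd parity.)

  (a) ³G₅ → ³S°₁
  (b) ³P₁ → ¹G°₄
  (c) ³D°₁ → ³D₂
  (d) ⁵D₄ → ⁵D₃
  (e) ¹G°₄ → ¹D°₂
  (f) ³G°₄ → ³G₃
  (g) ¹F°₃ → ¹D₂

(a) forbidden (ΔL, ΔJ fail)
(b) forbidden (ΔS, ΔL, ΔJ fail)
(c) allowed
(d) forbidden (parity fails)
(e) forbidden (parity, ΔL, ΔJ fail)
(f) allowed
(g) allowed
Total allowed: 3 of 7.

3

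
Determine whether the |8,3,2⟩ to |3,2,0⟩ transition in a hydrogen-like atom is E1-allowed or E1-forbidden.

Δl = 2 − 3 = -1; the E1 rule Δl = ±1 is passes.
Δm_l = 0 − (2) = -2. E1 requires Δm_l = 0, ±1: fails.
The transition is electric-dipole forbidden.

forbidden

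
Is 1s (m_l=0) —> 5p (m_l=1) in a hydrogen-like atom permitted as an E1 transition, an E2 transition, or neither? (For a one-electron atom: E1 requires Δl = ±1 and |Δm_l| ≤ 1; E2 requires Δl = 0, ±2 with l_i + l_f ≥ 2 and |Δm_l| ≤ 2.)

Δl = 1 − 0 = +1; l_i + l_f = 1.
Δm_l = +1.
E1 (Δl = ±1, |Δm_l| ≤ 1): satisfied.
E2 (Δl = 0,±2, l_i+l_f ≥ 2, |Δm_l| ≤ 2): not satisfied.

E1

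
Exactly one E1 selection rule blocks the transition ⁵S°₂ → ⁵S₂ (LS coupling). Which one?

Reading off the term symbols: S 2→2, L 0→0, J 2→2, parity odd→even.
Parity must change: odd → even — satisfied.
ΔS = 0: S: 2 → 2 — satisfied.
ΔL = 0, ±1 (not L=0↔0): L: 0 → 0, ΔL = +0 — violated.
ΔJ = 0, ±1 (not J=0↔0): J: 2 → 2, ΔJ = +0 — satisfied.

the L=0 ↔ L=0 exclusion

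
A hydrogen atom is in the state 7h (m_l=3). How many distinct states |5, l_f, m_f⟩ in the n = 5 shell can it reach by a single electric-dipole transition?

E1 requires Δl = ±1, so l_f ∈ {4, 6}; with 0 ≤ l_f ≤ n_f−1 = 4, the allowed l_f values are {4}.
For l_f = 4: m_f ∈ {m_i−1, m_i, m_i+1} ∩ [−4, 4] = {2, 3, 4} → 3 states.
Total: 3.

3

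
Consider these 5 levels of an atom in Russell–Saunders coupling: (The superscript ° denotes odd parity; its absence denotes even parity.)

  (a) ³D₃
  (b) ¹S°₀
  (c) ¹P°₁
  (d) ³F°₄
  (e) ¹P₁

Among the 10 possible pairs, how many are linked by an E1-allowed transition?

(a)–(b): forbidden (ΔS, ΔL, ΔJ).
(a)–(c): forbidden (ΔS, ΔJ).
(a)–(d): allowed.
(a)–(e): forbidden (parity, ΔS, ΔJ).
(b)–(c): forbidden (parity).
(b)–(d): forbidden (parity, ΔS, ΔL, ΔJ).
(b)–(e): allowed.
(c)–(d): forbidden (parity, ΔS, ΔL, ΔJ).
(c)–(e): allowed.
(d)–(e): forbidden (ΔS, ΔL, ΔJ).
Allowed pairs: 3 of 10.

3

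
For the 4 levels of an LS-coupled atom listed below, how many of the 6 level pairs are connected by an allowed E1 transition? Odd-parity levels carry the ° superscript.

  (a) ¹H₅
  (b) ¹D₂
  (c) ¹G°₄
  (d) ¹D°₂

(a)–(b): forbidden (parity, ΔL, ΔJ).
(a)–(c): allowed.
(a)–(d): forbidden (ΔL, ΔJ).
(b)–(c): forbidden (ΔL, ΔJ).
(b)–(d): allowed.
(c)–(d): forbidden (parity, ΔL, ΔJ).
Allowed pairs: 2 of 6.

2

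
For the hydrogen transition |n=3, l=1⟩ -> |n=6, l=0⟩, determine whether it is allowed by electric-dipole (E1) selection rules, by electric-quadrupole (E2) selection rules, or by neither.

E1

Δl = 0 − 1 = -1; l_i + l_f = 1.
E1 (Δl = ±1): satisfied.
E2 (Δl = 0,±2, l_i+l_f ≥ 2): not satisfied.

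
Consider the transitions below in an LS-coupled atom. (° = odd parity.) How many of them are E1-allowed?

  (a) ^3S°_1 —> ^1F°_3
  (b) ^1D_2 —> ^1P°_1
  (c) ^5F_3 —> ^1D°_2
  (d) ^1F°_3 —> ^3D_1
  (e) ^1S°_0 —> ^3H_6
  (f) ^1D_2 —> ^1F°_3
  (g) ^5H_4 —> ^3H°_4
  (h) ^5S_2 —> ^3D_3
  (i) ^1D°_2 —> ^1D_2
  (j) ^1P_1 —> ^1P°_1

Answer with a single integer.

(a) forbidden (parity, ΔS, ΔL, ΔJ fail)
(b) allowed
(c) forbidden (ΔS fails)
(d) forbidden (ΔS, ΔJ fail)
(e) forbidden (ΔS, ΔL, ΔJ fail)
(f) allowed
(g) forbidden (ΔS fails)
(h) forbidden (parity, ΔS, ΔL fail)
(i) allowed
(j) allowed
Total allowed: 4 of 10.

4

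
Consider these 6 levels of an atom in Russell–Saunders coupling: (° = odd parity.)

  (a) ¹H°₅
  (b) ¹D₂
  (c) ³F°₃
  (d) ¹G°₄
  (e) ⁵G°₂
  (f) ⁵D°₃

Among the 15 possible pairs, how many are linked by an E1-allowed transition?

(a)–(b): forbidden (ΔL, ΔJ).
(a)–(c): forbidden (parity, ΔS, ΔL, ΔJ).
(a)–(d): forbidden (parity).
(a)–(e): forbidden (parity, ΔS, ΔJ).
(a)–(f): forbidden (parity, ΔS, ΔL, ΔJ).
(b)–(c): forbidden (ΔS).
(b)–(d): forbidden (ΔL, ΔJ).
(b)–(e): forbidden (ΔS, ΔL).
(b)–(f): forbidden (ΔS).
(c)–(d): forbidden (parity, ΔS).
(c)–(e): forbidden (parity, ΔS).
(c)–(f): forbidden (parity, ΔS).
(d)–(e): forbidden (parity, ΔS, ΔJ).
(d)–(f): forbidden (parity, ΔS, ΔL).
(e)–(f): forbidden (parity, ΔL).
Allowed pairs: 0 of 15.

0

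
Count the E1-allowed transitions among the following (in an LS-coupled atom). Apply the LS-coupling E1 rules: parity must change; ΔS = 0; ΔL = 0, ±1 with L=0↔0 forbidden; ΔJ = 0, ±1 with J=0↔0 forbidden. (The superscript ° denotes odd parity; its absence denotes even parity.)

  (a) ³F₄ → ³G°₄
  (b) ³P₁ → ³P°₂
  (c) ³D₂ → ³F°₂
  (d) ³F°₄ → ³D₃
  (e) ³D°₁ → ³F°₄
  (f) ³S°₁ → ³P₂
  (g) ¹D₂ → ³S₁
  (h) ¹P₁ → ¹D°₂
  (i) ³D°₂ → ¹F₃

6

(a) allowed
(b) allowed
(c) allowed
(d) allowed
(e) forbidden (parity, ΔJ fail)
(f) allowed
(g) forbidden (parity, ΔS, ΔL fail)
(h) allowed
(i) forbidden (ΔS fails)
Total allowed: 6 of 9.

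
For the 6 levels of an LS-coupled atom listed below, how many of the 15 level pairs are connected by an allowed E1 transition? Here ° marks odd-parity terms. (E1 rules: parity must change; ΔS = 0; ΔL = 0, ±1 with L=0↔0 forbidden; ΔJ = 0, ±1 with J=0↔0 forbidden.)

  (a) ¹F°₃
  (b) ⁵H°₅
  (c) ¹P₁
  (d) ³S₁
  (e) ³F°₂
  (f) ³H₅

0

(a)–(b): forbidden (parity, ΔS, ΔL, ΔJ).
(a)–(c): forbidden (ΔL, ΔJ).
(a)–(d): forbidden (ΔS, ΔL, ΔJ).
(a)–(e): forbidden (parity, ΔS).
(a)–(f): forbidden (ΔS, ΔL, ΔJ).
(b)–(c): forbidden (ΔS, ΔL, ΔJ).
(b)–(d): forbidden (ΔS, ΔL, ΔJ).
(b)–(e): forbidden (parity, ΔS, ΔL, ΔJ).
(b)–(f): forbidden (ΔS).
(c)–(d): forbidden (parity, ΔS).
(c)–(e): forbidden (ΔS, ΔL).
(c)–(f): forbidden (parity, ΔS, ΔL, ΔJ).
(d)–(e): forbidden (ΔL).
(d)–(f): forbidden (parity, ΔL, ΔJ).
(e)–(f): forbidden (ΔL, ΔJ).
Allowed pairs: 0 of 15.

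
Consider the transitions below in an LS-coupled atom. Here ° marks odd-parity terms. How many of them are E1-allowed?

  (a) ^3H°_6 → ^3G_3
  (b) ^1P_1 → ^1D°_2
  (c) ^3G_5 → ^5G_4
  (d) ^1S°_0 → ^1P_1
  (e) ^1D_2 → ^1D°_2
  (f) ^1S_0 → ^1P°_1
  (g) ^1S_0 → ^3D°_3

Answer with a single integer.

4

(a) forbidden (ΔJ fails)
(b) allowed
(c) forbidden (parity, ΔS fail)
(d) allowed
(e) allowed
(f) allowed
(g) forbidden (ΔS, ΔL, ΔJ fail)
Total allowed: 4 of 7.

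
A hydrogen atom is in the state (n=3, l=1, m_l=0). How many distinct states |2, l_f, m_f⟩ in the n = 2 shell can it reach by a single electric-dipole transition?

E1 requires Δl = ±1, so l_f ∈ {0, 2}; with 0 ≤ l_f ≤ n_f−1 = 1, the allowed l_f values are {0}.
For l_f = 0: m_f ∈ {m_i−1, m_i, m_i+1} ∩ [−0, 0] = {0} → 1 state.
Total: 1.

1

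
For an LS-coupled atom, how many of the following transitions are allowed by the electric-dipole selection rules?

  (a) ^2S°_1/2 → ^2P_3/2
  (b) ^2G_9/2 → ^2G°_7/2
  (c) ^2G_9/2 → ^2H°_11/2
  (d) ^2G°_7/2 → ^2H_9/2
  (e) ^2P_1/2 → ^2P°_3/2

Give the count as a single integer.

5

(a) allowed
(b) allowed
(c) allowed
(d) allowed
(e) allowed
Total allowed: 5 of 5.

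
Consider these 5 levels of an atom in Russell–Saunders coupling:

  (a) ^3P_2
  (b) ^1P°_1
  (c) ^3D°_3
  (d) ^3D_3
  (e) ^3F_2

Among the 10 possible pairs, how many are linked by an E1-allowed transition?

3

(a)–(b): forbidden (ΔS).
(a)–(c): allowed.
(a)–(d): forbidden (parity).
(a)–(e): forbidden (parity, ΔL).
(b)–(c): forbidden (parity, ΔS, ΔJ).
(b)–(d): forbidden (ΔS, ΔJ).
(b)–(e): forbidden (ΔS, ΔL).
(c)–(d): allowed.
(c)–(e): allowed.
(d)–(e): forbidden (parity).
Allowed pairs: 3 of 10.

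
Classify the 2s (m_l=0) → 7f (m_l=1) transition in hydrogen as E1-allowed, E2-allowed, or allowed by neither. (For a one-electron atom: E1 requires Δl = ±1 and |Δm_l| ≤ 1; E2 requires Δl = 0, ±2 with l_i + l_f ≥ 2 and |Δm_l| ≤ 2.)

Δl = 3 − 0 = +3; l_i + l_f = 3.
Δm_l = +1.
E1 (Δl = ±1, |Δm_l| ≤ 1): not satisfied.
E2 (Δl = 0,±2, l_i+l_f ≥ 2, |Δm_l| ≤ 2): not satisfied.

neither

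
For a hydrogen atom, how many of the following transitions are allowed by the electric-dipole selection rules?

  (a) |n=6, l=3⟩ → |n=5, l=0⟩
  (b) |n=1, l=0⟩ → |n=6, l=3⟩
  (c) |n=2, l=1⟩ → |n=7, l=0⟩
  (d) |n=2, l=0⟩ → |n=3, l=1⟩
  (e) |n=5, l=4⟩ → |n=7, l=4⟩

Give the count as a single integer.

2

(a) forbidden — Δl = -3 (E1 requires Δl = ±1)
(b) forbidden — Δl = +3 (E1 requires Δl = ±1)
(c) allowed
(d) allowed
(e) forbidden — Δl = +0 (E1 requires Δl = ±1)
Total allowed: 2 of 5.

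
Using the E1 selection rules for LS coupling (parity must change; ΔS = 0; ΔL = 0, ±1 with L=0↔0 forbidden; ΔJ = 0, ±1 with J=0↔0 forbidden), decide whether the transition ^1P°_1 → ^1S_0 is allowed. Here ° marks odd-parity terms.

allowed

Parity must change: odd → even — ok.
ΔS = 0: S: 0 → 0 — ok.
ΔL = 0, ±1 (not L=0↔0): L: 1 → 0, ΔL = -1 — ok.
ΔJ = 0, ±1 (not J=0↔0): J: 1 → 0, ΔJ = -1 — ok.
All four E1 rules are satisfied.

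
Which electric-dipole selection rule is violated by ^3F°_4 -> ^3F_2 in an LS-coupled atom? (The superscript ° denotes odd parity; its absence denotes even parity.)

Parity must change: odd → even — passes.
ΔS = 0: S: 1 → 1 — passes.
ΔL = 0, ±1 (not L=0↔0): L: 3 → 3, ΔL = +0 — passes.
ΔJ = 0, ±1 (not J=0↔0): J: 4 → 2, ΔJ = -2 — fails.

the ΔJ = 0, ±1 rule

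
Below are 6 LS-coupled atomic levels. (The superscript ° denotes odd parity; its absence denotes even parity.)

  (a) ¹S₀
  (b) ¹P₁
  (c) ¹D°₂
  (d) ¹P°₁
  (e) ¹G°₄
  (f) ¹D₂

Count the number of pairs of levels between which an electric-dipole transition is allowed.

(a)–(b): forbidden (parity).
(a)–(c): forbidden (ΔL, ΔJ).
(a)–(d): allowed.
(a)–(e): forbidden (ΔL, ΔJ).
(a)–(f): forbidden (parity, ΔL, ΔJ).
(b)–(c): allowed.
(b)–(d): allowed.
(b)–(e): forbidden (ΔL, ΔJ).
(b)–(f): forbidden (parity).
(c)–(d): forbidden (parity).
(c)–(e): forbidden (parity, ΔL, ΔJ).
(c)–(f): allowed.
(d)–(e): forbidden (parity, ΔL, ΔJ).
(d)–(f): allowed.
(e)–(f): forbidden (ΔL, ΔJ).
Allowed pairs: 5 of 15.

5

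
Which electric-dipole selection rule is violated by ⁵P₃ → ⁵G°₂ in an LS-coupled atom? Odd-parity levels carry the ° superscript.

the ΔL = 0, ±1 rule

ΔL = 0, ±1 (not L=0↔0): L: 1 → 4, ΔL = +3 — fails.
ΔJ = 0, ±1 (not J=0↔0): J: 3 → 2, ΔJ = -1 — ok.
Parity must change: even → odd — ok.
ΔS = 0: S: 2 → 2 — ok.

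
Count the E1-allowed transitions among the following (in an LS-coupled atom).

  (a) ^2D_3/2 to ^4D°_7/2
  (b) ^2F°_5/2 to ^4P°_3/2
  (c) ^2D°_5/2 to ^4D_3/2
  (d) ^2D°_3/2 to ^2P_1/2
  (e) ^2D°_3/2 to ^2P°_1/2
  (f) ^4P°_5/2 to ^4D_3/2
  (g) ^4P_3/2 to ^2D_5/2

2

(a) forbidden (ΔS, ΔJ fail)
(b) forbidden (parity, ΔS, ΔL fail)
(c) forbidden (ΔS fails)
(d) allowed
(e) forbidden (parity fails)
(f) allowed
(g) forbidden (parity, ΔS fail)
Total allowed: 2 of 7.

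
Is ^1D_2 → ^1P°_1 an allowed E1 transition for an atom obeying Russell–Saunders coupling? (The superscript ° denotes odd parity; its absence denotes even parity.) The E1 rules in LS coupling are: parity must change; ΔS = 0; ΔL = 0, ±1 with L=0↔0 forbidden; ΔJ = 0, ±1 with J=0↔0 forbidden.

Reading off the term symbols: S 0→0, L 2→1, J 2→1, parity even→odd.
ΔJ = 0, ±1 (not J=0↔0): J: 2 → 1, ΔJ = -1 — satisfied.
Parity must change: even → odd — satisfied.
ΔL = 0, ±1 (not L=0↔0): L: 2 → 1, ΔL = -1 — satisfied.
ΔS = 0: S: 0 → 0 — satisfied.
All four E1 rules are satisfied.

allowed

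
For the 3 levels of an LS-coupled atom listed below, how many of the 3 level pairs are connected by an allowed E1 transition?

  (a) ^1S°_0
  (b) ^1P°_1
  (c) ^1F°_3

(a)–(b): forbidden (parity).
(a)–(c): forbidden (parity, ΔL, ΔJ).
(b)–(c): forbidden (parity, ΔL, ΔJ).
Allowed pairs: 0 of 3.

0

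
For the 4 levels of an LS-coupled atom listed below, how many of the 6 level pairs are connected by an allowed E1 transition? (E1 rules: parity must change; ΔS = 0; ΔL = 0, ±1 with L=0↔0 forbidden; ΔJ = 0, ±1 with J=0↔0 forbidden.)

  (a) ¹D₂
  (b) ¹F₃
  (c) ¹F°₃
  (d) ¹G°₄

(a)–(b): forbidden (parity).
(a)–(c): allowed.
(a)–(d): forbidden (ΔL, ΔJ).
(b)–(c): allowed.
(b)–(d): allowed.
(c)–(d): forbidden (parity).
Allowed pairs: 3 of 6.

3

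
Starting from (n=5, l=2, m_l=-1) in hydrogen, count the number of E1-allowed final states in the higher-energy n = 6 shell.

E1 requires Δl = ±1, so l_f ∈ {1, 3}; with 0 ≤ l_f ≤ n_f−1 = 5, the allowed l_f values are {1, 3}.
For l_f = 1: m_f ∈ {m_i−1, m_i, m_i+1} ∩ [−1, 1] = {-1, 0} → 2 states.
For l_f = 3: m_f ∈ {m_i−1, m_i, m_i+1} ∩ [−3, 3] = {-2, -1, 0} → 3 states.
Total: 5.

5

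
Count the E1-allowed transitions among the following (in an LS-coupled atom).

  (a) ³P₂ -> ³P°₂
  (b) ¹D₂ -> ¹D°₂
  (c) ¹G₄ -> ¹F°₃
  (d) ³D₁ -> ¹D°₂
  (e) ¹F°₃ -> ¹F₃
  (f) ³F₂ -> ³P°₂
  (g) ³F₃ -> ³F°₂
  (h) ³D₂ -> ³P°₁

(a) allowed
(b) allowed
(c) allowed
(d) forbidden (ΔS fails)
(e) allowed
(f) forbidden (ΔL fails)
(g) allowed
(h) allowed
Total allowed: 6 of 8.

6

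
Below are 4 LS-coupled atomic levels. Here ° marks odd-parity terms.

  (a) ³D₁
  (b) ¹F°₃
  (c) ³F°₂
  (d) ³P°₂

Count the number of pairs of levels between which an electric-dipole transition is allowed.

(a)–(b): forbidden (ΔS, ΔJ).
(a)–(c): allowed.
(a)–(d): allowed.
(b)–(c): forbidden (parity, ΔS).
(b)–(d): forbidden (parity, ΔS, ΔL).
(c)–(d): forbidden (parity, ΔL).
Allowed pairs: 2 of 6.

2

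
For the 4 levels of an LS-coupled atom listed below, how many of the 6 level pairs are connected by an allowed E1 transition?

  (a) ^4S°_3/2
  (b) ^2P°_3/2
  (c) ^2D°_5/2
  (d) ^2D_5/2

(a)–(b): forbidden (parity, ΔS).
(a)–(c): forbidden (parity, ΔS, ΔL).
(a)–(d): forbidden (ΔS, ΔL).
(b)–(c): forbidden (parity).
(b)–(d): allowed.
(c)–(d): allowed.
Allowed pairs: 2 of 6.

2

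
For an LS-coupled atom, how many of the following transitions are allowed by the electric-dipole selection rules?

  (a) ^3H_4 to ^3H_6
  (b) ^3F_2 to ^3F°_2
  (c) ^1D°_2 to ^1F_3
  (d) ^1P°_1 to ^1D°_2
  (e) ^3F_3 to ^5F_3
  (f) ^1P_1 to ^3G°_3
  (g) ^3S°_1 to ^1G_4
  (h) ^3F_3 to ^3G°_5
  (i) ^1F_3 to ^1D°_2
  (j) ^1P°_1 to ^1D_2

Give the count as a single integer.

(a) forbidden (parity, ΔJ fail)
(b) allowed
(c) allowed
(d) forbidden (parity fails)
(e) forbidden (parity, ΔS fail)
(f) forbidden (ΔS, ΔL, ΔJ fail)
(g) forbidden (ΔS, ΔL, ΔJ fail)
(h) forbidden (ΔJ fails)
(i) allowed
(j) allowed
Total allowed: 4 of 10.

4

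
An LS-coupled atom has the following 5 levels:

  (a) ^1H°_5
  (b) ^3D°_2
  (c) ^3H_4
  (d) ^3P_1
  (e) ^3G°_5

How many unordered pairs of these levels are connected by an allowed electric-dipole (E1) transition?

2

(a)–(b): forbidden (parity, ΔS, ΔL, ΔJ).
(a)–(c): forbidden (ΔS).
(a)–(d): forbidden (ΔS, ΔL, ΔJ).
(a)–(e): forbidden (parity, ΔS).
(b)–(c): forbidden (ΔL, ΔJ).
(b)–(d): allowed.
(b)–(e): forbidden (parity, ΔL, ΔJ).
(c)–(d): forbidden (parity, ΔL, ΔJ).
(c)–(e): allowed.
(d)–(e): forbidden (ΔL, ΔJ).
Allowed pairs: 2 of 10.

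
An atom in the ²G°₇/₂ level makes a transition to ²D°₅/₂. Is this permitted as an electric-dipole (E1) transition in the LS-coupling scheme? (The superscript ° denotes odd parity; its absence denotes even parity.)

Reading off the term symbols: S 1/2→1/2, L 4→2, J 7/2→5/2, parity odd→odd.
ΔL = 0, ±1 (not L=0↔0): L: 4 → 2, ΔL = -2 — fails.
Parity must change: odd → odd — fails.
ΔS = 0: S: 1/2 → 1/2 — ok.
ΔJ = 0, ±1 (not J=0↔0): J: 7/2 → 5/2, ΔJ = -1 — ok.
Rule(s) violated: parity, ΔL.

forbidden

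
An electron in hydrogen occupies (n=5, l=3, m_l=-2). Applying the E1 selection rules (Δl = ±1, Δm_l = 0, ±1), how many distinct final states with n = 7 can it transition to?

5

E1 requires Δl = ±1, so l_f ∈ {2, 4}; with 0 ≤ l_f ≤ n_f−1 = 6, the allowed l_f values are {2, 4}.
For l_f = 2: m_f ∈ {m_i−1, m_i, m_i+1} ∩ [−2, 2] = {-2, -1} → 2 states.
For l_f = 4: m_f ∈ {m_i−1, m_i, m_i+1} ∩ [−4, 4] = {-3, -2, -1} → 3 states.
Total: 5.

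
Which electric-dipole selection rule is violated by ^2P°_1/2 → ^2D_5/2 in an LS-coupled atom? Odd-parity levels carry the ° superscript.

the ΔJ = 0, ±1 rule

Initial level: S=1/2, L=1, J=1/2, parity odd. Final level: S=1/2, L=2, J=5/2, parity even.
ΔJ = 0, ±1 (not J=0↔0): J: 1/2 → 5/2, ΔJ = +2 — ✗.
Parity must change: odd → even — ✓.
ΔL = 0, ±1 (not L=0↔0): L: 1 → 2, ΔL = +1 — ✓.
ΔS = 0: S: 1/2 → 1/2 — ✓.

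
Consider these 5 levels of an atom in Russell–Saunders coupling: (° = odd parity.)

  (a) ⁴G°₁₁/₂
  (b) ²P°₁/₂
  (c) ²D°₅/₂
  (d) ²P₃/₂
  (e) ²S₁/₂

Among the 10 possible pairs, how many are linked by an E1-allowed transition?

3

(a)–(b): forbidden (parity, ΔS, ΔL, ΔJ).
(a)–(c): forbidden (parity, ΔS, ΔL, ΔJ).
(a)–(d): forbidden (ΔS, ΔL, ΔJ).
(a)–(e): forbidden (ΔS, ΔL, ΔJ).
(b)–(c): forbidden (parity, ΔJ).
(b)–(d): allowed.
(b)–(e): allowed.
(c)–(d): allowed.
(c)–(e): forbidden (ΔL, ΔJ).
(d)–(e): forbidden (parity).
Allowed pairs: 3 of 10.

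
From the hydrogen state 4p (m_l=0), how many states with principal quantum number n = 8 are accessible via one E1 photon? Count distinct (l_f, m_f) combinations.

4

E1 requires Δl = ±1, so l_f ∈ {0, 2}; with 0 ≤ l_f ≤ n_f−1 = 7, the allowed l_f values are {0, 2}.
For l_f = 0: m_f ∈ {m_i−1, m_i, m_i+1} ∩ [−0, 0] = {0} → 1 state.
For l_f = 2: m_f ∈ {m_i−1, m_i, m_i+1} ∩ [−2, 2] = {-1, 0, 1} → 3 states.
Total: 4.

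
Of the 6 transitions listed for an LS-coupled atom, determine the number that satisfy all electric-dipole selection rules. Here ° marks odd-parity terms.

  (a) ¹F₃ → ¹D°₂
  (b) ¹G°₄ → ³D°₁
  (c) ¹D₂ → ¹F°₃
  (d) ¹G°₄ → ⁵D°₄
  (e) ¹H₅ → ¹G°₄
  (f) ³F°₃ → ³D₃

(a) allowed
(b) forbidden (parity, ΔS, ΔL, ΔJ fail)
(c) allowed
(d) forbidden (parity, ΔS, ΔL fail)
(e) allowed
(f) allowed
Total allowed: 4 of 6.

4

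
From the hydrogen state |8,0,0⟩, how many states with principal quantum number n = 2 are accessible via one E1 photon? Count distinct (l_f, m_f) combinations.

3

E1 requires Δl = ±1, so l_f ∈ {-1, 1}; with 0 ≤ l_f ≤ n_f−1 = 1, the allowed l_f values are {1}.
For l_f = 1: m_f ∈ {m_i−1, m_i, m_i+1} ∩ [−1, 1] = {-1, 0, 1} → 3 states.
Total: 3.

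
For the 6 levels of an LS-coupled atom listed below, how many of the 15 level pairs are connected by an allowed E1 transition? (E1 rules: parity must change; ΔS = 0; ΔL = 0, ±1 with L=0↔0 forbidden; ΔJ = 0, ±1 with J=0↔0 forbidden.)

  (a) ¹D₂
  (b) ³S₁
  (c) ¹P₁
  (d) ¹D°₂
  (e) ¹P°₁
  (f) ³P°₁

5

(a)–(b): forbidden (parity, ΔS, ΔL).
(a)–(c): forbidden (parity).
(a)–(d): allowed.
(a)–(e): allowed.
(a)–(f): forbidden (ΔS).
(b)–(c): forbidden (parity, ΔS).
(b)–(d): forbidden (ΔS, ΔL).
(b)–(e): forbidden (ΔS).
(b)–(f): allowed.
(c)–(d): allowed.
(c)–(e): allowed.
(c)–(f): forbidden (ΔS).
(d)–(e): forbidden (parity).
(d)–(f): forbidden (parity, ΔS).
(e)–(f): forbidden (parity, ΔS).
Allowed pairs: 5 of 15.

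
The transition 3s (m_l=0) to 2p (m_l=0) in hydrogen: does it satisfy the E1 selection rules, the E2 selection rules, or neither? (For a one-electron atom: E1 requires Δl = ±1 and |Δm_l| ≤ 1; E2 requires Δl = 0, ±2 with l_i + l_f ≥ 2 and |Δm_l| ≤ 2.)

Δl = 1 − 0 = +1; l_i + l_f = 1.
Δm_l = +0.
E1 (Δl = ±1, |Δm_l| ≤ 1): satisfied.
E2 (Δl = 0,±2, l_i+l_f ≥ 2, |Δm_l| ≤ 2): not satisfied.

E1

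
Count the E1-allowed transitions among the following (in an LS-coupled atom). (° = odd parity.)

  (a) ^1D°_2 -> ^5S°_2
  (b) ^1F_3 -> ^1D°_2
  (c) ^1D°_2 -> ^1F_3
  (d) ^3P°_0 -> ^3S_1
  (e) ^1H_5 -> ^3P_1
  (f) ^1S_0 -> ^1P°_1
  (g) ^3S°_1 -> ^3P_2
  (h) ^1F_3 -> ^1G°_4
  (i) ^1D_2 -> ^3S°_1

(a) forbidden (parity, ΔS, ΔL fail)
(b) allowed
(c) allowed
(d) allowed
(e) forbidden (parity, ΔS, ΔL, ΔJ fail)
(f) allowed
(g) allowed
(h) allowed
(i) forbidden (ΔS, ΔL fail)
Total allowed: 6 of 9.

6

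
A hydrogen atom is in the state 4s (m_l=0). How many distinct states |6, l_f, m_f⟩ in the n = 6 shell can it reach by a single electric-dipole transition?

E1 requires Δl = ±1, so l_f ∈ {-1, 1}; with 0 ≤ l_f ≤ n_f−1 = 5, the allowed l_f values are {1}.
For l_f = 1: m_f ∈ {m_i−1, m_i, m_i+1} ∩ [−1, 1] = {-1, 0, 1} → 3 states.
Total: 3.

3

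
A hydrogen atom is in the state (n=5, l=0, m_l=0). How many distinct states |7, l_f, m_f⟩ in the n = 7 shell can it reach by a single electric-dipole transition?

3

E1 requires Δl = ±1, so l_f ∈ {-1, 1}; with 0 ≤ l_f ≤ n_f−1 = 6, the allowed l_f values are {1}.
For l_f = 1: m_f ∈ {m_i−1, m_i, m_i+1} ∩ [−1, 1] = {-1, 0, 1} → 3 states.
Total: 3.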